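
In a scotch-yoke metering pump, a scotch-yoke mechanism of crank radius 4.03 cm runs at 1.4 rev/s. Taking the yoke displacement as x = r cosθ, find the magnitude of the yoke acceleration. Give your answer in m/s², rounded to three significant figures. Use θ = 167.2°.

3.04

ω = 8.796 rad/s (from 1.4 rev/s).
x = r cosθ ⇒ ẍ = −rω² cosθ (ω constant).
|a| = rω²|cosθ| = 0.0403·(8.796)²·|cos 167.2°| = 3.0408 m/s².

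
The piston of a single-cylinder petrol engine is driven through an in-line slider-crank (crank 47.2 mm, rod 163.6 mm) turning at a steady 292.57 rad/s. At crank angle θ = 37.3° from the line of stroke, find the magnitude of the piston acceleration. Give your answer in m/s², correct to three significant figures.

3550

ω = 292.6 rad/s
x(θ) = r cosθ + √(L² − r² sin²θ); with ω constant, a = ω²·d²x/dθ².
d²x/dθ² = −r cosθ − r²(cos2θ)/√u − r⁴ sin²2θ/(4u^{3/2}),  u = L² − r² sin²θ = 0.0259468 m².
Substituting r = 0.0472 m, L = 0.1636 m, θ = 37.3°: d²x/dθ² = -0.041495 m.
a = ω²·d²x/dθ² = (292.6)²·(-0.041495) = -3551.9 m/s²;  |a| = 3551.9 m/s².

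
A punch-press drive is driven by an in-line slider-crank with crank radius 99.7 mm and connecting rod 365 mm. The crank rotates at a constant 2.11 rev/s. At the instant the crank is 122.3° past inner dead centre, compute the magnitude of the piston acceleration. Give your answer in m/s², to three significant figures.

11.4

ω = 2π·2.11 = 13.26 rad/s
x(θ) = r cosθ + √(L² − r² sin²θ); with ω constant, a = ω²·d²x/dθ².
d²x/dθ² = −r cosθ − r²(cos2θ)/√u − r⁴ sin²2θ/(4u^{3/2}),  u = L² − r² sin²θ = 0.126123 m².
Substituting r = 0.0997 m, L = 0.365 m, θ = 122.3°: d²x/dθ² = +0.064831 m.
a = ω²·d²x/dθ² = (13.26)²·(+0.064831) = +11.395 m/s²;  |a| = 11.395 m/s².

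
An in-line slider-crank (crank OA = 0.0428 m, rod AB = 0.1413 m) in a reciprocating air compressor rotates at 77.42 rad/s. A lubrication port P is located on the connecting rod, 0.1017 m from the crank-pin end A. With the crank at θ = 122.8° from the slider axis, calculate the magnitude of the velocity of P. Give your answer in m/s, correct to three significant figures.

2.50

ω = 77.42 rad/s.  Crank-pin speed |V_A| = rω = 3.3136 m/s, perpendicular to OA.
Rod angle: sinφ = −(r/L) sinθ ⇒ φ = -14.750°; ω_rod = −rω cosθ/√(L²−r²sin²θ) = +13.136 rad/s.
V_P = V_A + ω_rod × AP, with AP = 0.1017 m along the rod.
Components: V_Px = −rω sinθ − a·ω_rod·sinφ = -2.4451 m/s;  V_Py = rω cosθ + a·ω_rod·cosφ = -0.50305 m/s.
|V_P| = √(V_Px² + V_Py²) = 2.4963 m/s.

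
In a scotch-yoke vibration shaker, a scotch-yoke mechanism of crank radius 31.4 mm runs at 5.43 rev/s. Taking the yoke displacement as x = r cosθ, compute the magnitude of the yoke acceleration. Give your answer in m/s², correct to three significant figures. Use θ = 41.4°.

ω = 34.12 rad/s (from 5.43 rev/s).
x = r cosθ ⇒ ẍ = −rω² cosθ (ω constant).
|a| = rω²|cosθ| = 0.0314·(34.12)²·|cos 41.4°| = 27.417 m/s².

27.4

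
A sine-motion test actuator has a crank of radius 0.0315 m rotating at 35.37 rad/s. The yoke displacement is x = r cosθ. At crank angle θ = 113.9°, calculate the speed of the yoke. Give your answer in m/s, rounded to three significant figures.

ω = 35.37 rad/s
x = r cosθ ⇒ ẋ = −rω sinθ.
|v| = rω|sinθ| = 0.0315·35.37·|sin 113.9°| = 1.0186 m/s.

1.02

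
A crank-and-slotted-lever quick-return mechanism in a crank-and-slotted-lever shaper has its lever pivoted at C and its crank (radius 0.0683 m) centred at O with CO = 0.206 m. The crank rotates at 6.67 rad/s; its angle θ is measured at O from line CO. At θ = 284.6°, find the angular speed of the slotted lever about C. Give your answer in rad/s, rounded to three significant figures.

1.01

ω = 6.67 rad/s
Crank pin A relative to C: A = (d + r cosθ, r sinθ); lever angle φ = atan2(r sinθ, d + r cosθ).
Differentiating tanφ: φ̇ = rω(d cosθ + r)/(d² + r² + 2dr cosθ).
d² + r² + 2dr cosθ = |CA|² = 0.054194 m²;  d cosθ + r = +0.12023 m.
|ω_lever| = |0.0683·6.67·+0.12023| / 0.054194 = 1.0106 rad/s.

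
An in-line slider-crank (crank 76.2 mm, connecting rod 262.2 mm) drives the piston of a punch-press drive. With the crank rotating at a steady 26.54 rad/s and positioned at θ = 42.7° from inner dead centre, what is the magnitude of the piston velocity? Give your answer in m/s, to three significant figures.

1.67

ω = 26.54 rad/s
For an in-line slider-crank, x = r cosθ + √(L² − r² sin²θ), so v = −rω sinθ·[1 + r cosθ/√(L² − r² sin²θ)].
With r = 0.0762 m, L = 0.2622 m, θ = 42.7°: √(L² − r² sin²θ) = 0.25706 m.
v = −0.0762·26.54·0.67816·[1 + 0.0762·0.73491/0.25706] = -1.6703 m/s.
|v| = 1.6703 m/s.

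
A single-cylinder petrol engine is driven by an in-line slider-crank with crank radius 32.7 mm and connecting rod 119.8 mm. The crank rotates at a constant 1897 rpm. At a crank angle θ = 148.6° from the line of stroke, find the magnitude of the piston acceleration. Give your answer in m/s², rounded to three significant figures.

ω = 2π·1897/60 = 198.7 rad/s
x(θ) = r cosθ + √(L² − r² sin²θ); with ω constant, a = ω²·d²x/dθ².
d²x/dθ² = −r cosθ − r²(cos2θ)/√u − r⁴ sin²2θ/(4u^{3/2}),  u = L² − r² sin²θ = 0.0140618 m².
Substituting r = 0.0327 m, L = 0.1198 m, θ = 148.6°: d²x/dθ² = +0.023654 m.
a = ω²·d²x/dθ² = (198.7)²·(+0.023654) = +933.45 m/s²;  |a| = 933.45 m/s².

933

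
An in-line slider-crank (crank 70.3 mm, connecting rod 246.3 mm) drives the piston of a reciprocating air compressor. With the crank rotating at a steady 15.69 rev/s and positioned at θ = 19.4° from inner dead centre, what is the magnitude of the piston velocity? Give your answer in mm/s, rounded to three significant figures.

2920

ω = 2π·15.7 = 98.58 rad/s
For an in-line slider-crank, x = r cosθ + √(L² − r² sin²θ), so v = −rω sinθ·[1 + r cosθ/√(L² − r² sin²θ)].
With r = 0.0703 m, L = 0.2463 m, θ = 19.4°: √(L² − r² sin²θ) = 0.24519 m.
v = −0.0703·98.58·0.33216·[1 + 0.0703·0.94322/0.24519] = -2.9246 m/s.
|v| = 2.9246 m/s = 2924.6 mm/s.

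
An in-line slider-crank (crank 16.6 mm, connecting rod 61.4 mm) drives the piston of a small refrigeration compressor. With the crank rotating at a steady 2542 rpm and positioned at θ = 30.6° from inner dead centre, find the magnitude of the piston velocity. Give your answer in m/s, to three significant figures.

ω = 2π·2542/60 = 266.2 rad/s
For an in-line slider-crank, x = r cosθ + √(L² − r² sin²θ), so v = −rω sinθ·[1 + r cosθ/√(L² − r² sin²θ)].
With r = 0.0166 m, L = 0.0614 m, θ = 30.6°: √(L² − r² sin²θ) = 0.060816 m.
v = −0.0166·266.2·0.50904·[1 + 0.0166·0.86074/0.060816] = -2.7779 m/s.
|v| = 2.7779 m/s.

2.78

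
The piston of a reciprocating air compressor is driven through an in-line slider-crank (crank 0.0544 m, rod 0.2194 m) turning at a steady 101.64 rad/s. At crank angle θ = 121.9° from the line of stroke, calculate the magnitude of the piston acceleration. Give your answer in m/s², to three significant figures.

358

ω = 101.6 rad/s
x(θ) = r cosθ + √(L² − r² sin²θ); with ω constant, a = ω²·d²x/dθ².
d²x/dθ² = −r cosθ − r²(cos2θ)/√u − r⁴ sin²2θ/(4u^{3/2}),  u = L² − r² sin²θ = 0.0460034 m².
Substituting r = 0.0544 m, L = 0.2194 m, θ = 121.9°: d²x/dθ² = +0.03466 m.
a = ω²·d²x/dθ² = (101.6)²·(+0.03466) = +358.06 m/s²;  |a| = 358.06 m/s².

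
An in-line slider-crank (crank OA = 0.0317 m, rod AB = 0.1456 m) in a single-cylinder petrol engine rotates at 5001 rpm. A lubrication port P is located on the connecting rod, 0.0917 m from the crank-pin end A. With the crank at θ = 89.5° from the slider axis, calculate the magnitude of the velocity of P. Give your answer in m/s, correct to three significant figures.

16.6

ω = 523.7 rad/s.  Crank-pin speed |V_A| = rω = 16.601 m/s, perpendicular to OA.
Rod angle: sinφ = −(r/L) sinθ ⇒ φ = -12.575°; ω_rod = −rω cosθ/√(L²−r²sin²θ) = -1.0195 rad/s.
V_P = V_A + ω_rod × AP, with AP = 0.0917 m along the rod.
Components: V_Px = −rω sinθ − a·ω_rod·sinφ = -16.621 m/s;  V_Py = rω cosθ + a·ω_rod·cosφ = +0.053631 m/s.
|V_P| = √(V_Px² + V_Py²) = 16.621 m/s.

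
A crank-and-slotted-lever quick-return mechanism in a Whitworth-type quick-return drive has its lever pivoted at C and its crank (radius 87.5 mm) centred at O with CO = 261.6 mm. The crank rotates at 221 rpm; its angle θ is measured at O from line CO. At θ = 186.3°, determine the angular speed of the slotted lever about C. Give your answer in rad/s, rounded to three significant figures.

ω = 23.14 rad/s (from 221 rpm).
Crank pin A relative to C: A = (d + r cosθ, r sinθ); lever angle φ = atan2(r sinθ, d + r cosθ).
Differentiating tanφ: φ̇ = rω(d cosθ + r)/(d² + r² + 2dr cosθ).
d² + r² + 2dr cosθ = |CA|² = 0.0305873 m²;  d cosθ + r = -0.17252 m.
|ω_lever| = |0.0875·23.14·-0.17252| / 0.0305873 = 11.422 rad/s.

11.4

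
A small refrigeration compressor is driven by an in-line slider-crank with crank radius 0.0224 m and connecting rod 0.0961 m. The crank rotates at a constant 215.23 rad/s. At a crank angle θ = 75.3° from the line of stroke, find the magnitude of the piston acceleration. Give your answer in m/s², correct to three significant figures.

ω = 215.2 rad/s
x(θ) = r cosθ + √(L² − r² sin²θ); with ω constant, a = ω²·d²x/dθ².
d²x/dθ² = −r cosθ − r²(cos2θ)/√u − r⁴ sin²2θ/(4u^{3/2}),  u = L² − r² sin²θ = 0.00876576 m².
Substituting r = 0.0224 m, L = 0.0961 m, θ = 75.3°: d²x/dθ² = -0.0010336 m.
a = ω²·d²x/dθ² = (215.2)²·(-0.0010336) = -47.882 m/s²;  |a| = 47.882 m/s².

47.9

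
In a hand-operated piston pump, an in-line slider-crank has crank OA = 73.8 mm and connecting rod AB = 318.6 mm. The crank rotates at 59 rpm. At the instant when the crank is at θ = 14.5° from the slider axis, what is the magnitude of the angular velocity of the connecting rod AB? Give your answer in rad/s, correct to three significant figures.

1.39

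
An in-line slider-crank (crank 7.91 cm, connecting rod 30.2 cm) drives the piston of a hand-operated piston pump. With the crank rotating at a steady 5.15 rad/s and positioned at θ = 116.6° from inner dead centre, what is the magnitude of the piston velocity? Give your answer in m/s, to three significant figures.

ω = 5.15 rad/s
For an in-line slider-crank, x = r cosθ + √(L² − r² sin²θ), so v = −rω sinθ·[1 + r cosθ/√(L² − r² sin²θ)].
With r = 0.0791 m, L = 0.302 m, θ = 116.6°: √(L² − r² sin²θ) = 0.2936 m.
v = −0.0791·5.15·0.89415·[1 + 0.0791·-0.44776/0.2936] = -0.32031 m/s.
|v| = 0.32031 m/s.

0.320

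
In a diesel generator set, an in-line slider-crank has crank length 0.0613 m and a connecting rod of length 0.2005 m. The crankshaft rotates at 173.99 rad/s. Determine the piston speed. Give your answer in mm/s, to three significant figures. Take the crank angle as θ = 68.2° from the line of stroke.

11100

ω = 174 rad/s
For an in-line slider-crank, x = r cosθ + √(L² − r² sin²θ), so v = −rω sinθ·[1 + r cosθ/√(L² − r² sin²θ)].
With r = 0.0613 m, L = 0.2005 m, θ = 68.2°: √(L² − r² sin²θ) = 0.19225 m.
v = −0.0613·174·0.92849·[1 + 0.0613·0.37137/0.19225] = -11.075 m/s.
|v| = 11.075 m/s = 11075 mm/s.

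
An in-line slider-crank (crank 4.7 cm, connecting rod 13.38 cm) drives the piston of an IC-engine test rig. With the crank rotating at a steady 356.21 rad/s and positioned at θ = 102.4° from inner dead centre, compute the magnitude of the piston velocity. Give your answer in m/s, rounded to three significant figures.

ω = 356.2 rad/s
For an in-line slider-crank, x = r cosθ + √(L² − r² sin²θ), so v = −rω sinθ·[1 + r cosθ/√(L² − r² sin²θ)].
With r = 0.047 m, L = 0.1338 m, θ = 102.4°: √(L² − r² sin²θ) = 0.12568 m.
v = −0.047·356.2·0.97667·[1 + 0.047·-0.21474/0.12568] = -15.038 m/s.
|v| = 15.038 m/s.

15.0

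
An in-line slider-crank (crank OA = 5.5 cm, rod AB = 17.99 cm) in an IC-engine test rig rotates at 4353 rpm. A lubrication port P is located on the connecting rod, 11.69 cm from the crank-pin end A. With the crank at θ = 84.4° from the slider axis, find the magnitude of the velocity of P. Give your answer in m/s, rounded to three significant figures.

ω = 455.8 rad/s.  Crank-pin speed |V_A| = rω = 25.071 m/s, perpendicular to OA.
Rod angle: sinφ = −(r/L) sinθ ⇒ φ = -17.714°; ω_rod = −rω cosθ/√(L²−r²sin²θ) = -14.276 rad/s.
V_P = V_A + ω_rod × AP, with AP = 0.1169 m along the rod.
Components: V_Px = −rω sinθ − a·ω_rod·sinφ = -25.46 m/s;  V_Py = rω cosθ + a·ω_rod·cosφ = +0.85677 m/s.
|V_P| = √(V_Px² + V_Py²) = 25.474 m/s.

25.5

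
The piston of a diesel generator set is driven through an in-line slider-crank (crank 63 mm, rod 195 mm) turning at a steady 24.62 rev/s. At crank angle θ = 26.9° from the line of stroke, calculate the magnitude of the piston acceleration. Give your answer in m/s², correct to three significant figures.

1640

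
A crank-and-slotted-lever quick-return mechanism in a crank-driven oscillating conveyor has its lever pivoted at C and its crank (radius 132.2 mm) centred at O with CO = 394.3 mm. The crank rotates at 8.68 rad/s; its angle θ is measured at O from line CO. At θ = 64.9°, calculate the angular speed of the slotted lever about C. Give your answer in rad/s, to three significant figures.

1.58

ω = 8.68 rad/s
Crank pin A relative to C: A = (d + r cosθ, r sinθ); lever angle φ = atan2(r sinθ, d + r cosθ).
Differentiating tanφ: φ̇ = rω(d cosθ + r)/(d² + r² + 2dr cosθ).
d² + r² + 2dr cosθ = |CA|² = 0.217173 m²;  d cosθ + r = +0.29946 m.
|ω_lever| = |0.1322·8.68·+0.29946| / 0.217173 = 1.5823 rad/s.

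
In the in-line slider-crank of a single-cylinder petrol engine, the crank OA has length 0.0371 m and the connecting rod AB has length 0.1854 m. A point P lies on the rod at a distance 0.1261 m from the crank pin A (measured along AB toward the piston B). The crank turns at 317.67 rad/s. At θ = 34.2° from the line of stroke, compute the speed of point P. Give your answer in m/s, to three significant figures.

8.01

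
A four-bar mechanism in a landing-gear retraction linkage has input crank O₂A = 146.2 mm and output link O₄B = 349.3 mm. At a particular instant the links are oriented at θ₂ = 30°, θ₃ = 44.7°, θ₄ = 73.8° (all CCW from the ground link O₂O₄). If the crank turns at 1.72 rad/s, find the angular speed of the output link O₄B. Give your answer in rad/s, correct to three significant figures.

ω₂ = 1.72 rad/s
Differentiating the loop-closure r₂e^{iθ₂}+r₃e^{iθ₃}=r₁+r₄e^{iθ₄} gives r₂ω₂e^{iθ₂}+r₃ω₃e^{iθ₃}=r₄ω₄e^{iθ₄}.
Eliminating the other unknown: ω₄ = r₂ω₂ sin(θ₂−θ₃) / [r₄ sin(θ₄−θ₃)].
Numerator sine = -0.25376; denominator sine = +0.48634.
Result = 0.1462·1.72·(-0.25376) / (0.3493·(+0.48634)) = -0.37563 rad/s; magnitude 0.37563 rad/s.

0.376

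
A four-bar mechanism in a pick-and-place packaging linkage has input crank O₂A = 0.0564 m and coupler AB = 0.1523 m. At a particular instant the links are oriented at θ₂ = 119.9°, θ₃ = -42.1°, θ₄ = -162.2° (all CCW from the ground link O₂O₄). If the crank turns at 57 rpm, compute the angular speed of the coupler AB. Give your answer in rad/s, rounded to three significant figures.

2.50

ω₂ = 5.969 rad/s (from 57 rpm).
Differentiating the loop-closure r₂e^{iθ₂}+r₃e^{iθ₃}=r₁+r₄e^{iθ₄} gives r₂ω₂e^{iθ₂}+r₃ω₃e^{iθ₃}=r₄ω₄e^{iθ₄}.
Eliminating the other unknown: ω₃ = r₂ω₂ sin(θ₄−θ₂) / [r₃ sin(θ₃−θ₄)].
Numerator sine = +0.97778; denominator sine = +0.86515.
Result = 0.0564·5.969·(+0.97778) / (0.1523·(+0.86515)) = +2.4982 rad/s; magnitude 2.4982 rad/s.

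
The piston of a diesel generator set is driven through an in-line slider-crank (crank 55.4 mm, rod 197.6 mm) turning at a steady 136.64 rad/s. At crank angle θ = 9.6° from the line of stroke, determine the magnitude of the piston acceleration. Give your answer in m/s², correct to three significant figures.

ω = 136.6 rad/s
x(θ) = r cosθ + √(L² − r² sin²θ); with ω constant, a = ω²·d²x/dθ².
d²x/dθ² = −r cosθ − r²(cos2θ)/√u − r⁴ sin²2θ/(4u^{3/2}),  u = L² − r² sin²θ = 0.0389604 m².
Substituting r = 0.0554 m, L = 0.1976 m, θ = 9.6°: d²x/dθ² = -0.069342 m.
a = ω²·d²x/dθ² = (136.6)²·(-0.069342) = -1294.6 m/s²;  |a| = 1294.6 m/s².

1290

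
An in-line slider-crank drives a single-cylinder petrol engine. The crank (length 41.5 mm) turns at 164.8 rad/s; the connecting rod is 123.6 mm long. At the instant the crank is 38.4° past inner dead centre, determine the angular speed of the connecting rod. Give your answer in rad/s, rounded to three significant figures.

ω = 164.8 rad/s
The rod makes angle φ with the slider axis where L sinφ = r sinθ; differentiating, L cosφ·φ̇ = r ω cosθ.
L cosφ = √(L² − r² sin²θ) = 0.12088 m.
|ω_rod| = r ω |cosθ| / √(L² − r² sin²θ) = 0.0415·164.8·0.78369/0.12088 = 44.339 rad/s.

44.3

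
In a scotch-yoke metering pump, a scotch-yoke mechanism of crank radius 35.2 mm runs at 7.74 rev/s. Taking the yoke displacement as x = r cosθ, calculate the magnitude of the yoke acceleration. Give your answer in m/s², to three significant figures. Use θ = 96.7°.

9.71

ω = 48.63 rad/s (from 7.74 rev/s).
x = r cosθ ⇒ ẍ = −rω² cosθ (ω constant).
|a| = rω²|cosθ| = 0.0352·(48.63)²·|cos 96.7°| = 9.7128 m/s².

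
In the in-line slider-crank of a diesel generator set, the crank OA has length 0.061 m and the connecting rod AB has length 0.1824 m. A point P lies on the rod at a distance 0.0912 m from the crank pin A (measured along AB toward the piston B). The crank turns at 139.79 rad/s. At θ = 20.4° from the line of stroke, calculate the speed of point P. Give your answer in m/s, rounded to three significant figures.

5.27

ω = 139.8 rad/s.  Crank-pin speed |V_A| = rω = 8.5272 m/s, perpendicular to OA.
Rod angle: sinφ = −(r/L) sinθ ⇒ φ = -6.694°; ω_rod = −rω cosθ/√(L²−r²sin²θ) = -44.119 rad/s.
V_P = V_A + ω_rod × AP, with AP = 0.0912 m along the rod.
Components: V_Px = −rω sinθ − a·ω_rod·sinφ = -3.4414 m/s;  V_Py = rω cosθ + a·ω_rod·cosφ = +3.9962 m/s.
|V_P| = √(V_Px² + V_Py²) = 5.2738 m/s.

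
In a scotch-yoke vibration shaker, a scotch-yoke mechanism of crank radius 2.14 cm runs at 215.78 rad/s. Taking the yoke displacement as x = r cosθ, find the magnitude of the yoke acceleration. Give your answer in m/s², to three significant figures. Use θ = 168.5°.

976

ω = 215.8 rad/s
x = r cosθ ⇒ ẍ = −rω² cosθ (ω constant).
|a| = rω²|cosθ| = 0.0214·(215.8)²·|cos 168.5°| = 976.4 m/s².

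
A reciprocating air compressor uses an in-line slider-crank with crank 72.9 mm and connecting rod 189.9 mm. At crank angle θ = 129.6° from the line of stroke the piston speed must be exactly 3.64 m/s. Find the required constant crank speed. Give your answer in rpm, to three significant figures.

832

For an in-line slider-crank, |v_piston| = rω|sinθ|·[1 + r cosθ/√(L² − r² sin²θ)].
With r = 0.0729 m, L = 0.1899 m, θ = 129.6°: the bracketed kinematic factor |dx/dθ| = 0.041782 m.
ω = v/|dx/dθ| = 3.64/0.041782 = 87.119 rad/s.
N = 60ω/(2π) = 831.93 rpm.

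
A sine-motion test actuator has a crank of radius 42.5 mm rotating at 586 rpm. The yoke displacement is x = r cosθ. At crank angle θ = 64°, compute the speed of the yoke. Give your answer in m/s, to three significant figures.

2.34

ω = 61.37 rad/s (from 586 rpm).
x = r cosθ ⇒ ẋ = −rω sinθ.
|v| = rω|sinθ| = 0.0425·61.37·|sin 64°| = 2.3441 m/s.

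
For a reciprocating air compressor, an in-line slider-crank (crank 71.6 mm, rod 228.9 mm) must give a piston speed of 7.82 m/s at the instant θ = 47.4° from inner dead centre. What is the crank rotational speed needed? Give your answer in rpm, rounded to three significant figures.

1160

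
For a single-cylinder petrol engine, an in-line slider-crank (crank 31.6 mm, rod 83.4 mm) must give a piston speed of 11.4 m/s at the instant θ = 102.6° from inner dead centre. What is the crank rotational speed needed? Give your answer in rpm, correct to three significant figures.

For an in-line slider-crank, |v_piston| = rω|sinθ|·[1 + r cosθ/√(L² − r² sin²θ)].
With r = 0.0316 m, L = 0.0834 m, θ = 102.6°: the bracketed kinematic factor |dx/dθ| = 0.028096 m.
ω = v/|dx/dθ| = 11.4/0.028096 = 405.76 rad/s.
N = 60ω/(2π) = 3874.7 rpm.

3870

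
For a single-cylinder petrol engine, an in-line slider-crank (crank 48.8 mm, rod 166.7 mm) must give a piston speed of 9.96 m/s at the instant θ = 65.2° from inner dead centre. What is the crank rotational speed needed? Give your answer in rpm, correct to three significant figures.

1900

For an in-line slider-crank, |v_piston| = rω|sinθ|·[1 + r cosθ/√(L² − r² sin²θ)].
With r = 0.0488 m, L = 0.1667 m, θ = 65.2°: the bracketed kinematic factor |dx/dθ| = 0.049942 m.
ω = v/|dx/dθ| = 9.96/0.049942 = 199.43 rad/s.
N = 60ω/(2π) = 1904.4 rpm.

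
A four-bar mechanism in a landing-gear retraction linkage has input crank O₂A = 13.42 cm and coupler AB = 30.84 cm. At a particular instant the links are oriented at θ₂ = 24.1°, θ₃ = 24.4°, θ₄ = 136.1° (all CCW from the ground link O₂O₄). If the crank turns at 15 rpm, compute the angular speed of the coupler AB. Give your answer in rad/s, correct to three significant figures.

0.682

ω₂ = 1.571 rad/s (from 15 rpm).
Differentiating the loop-closure r₂e^{iθ₂}+r₃e^{iθ₃}=r₁+r₄e^{iθ₄} gives r₂ω₂e^{iθ₂}+r₃ω₃e^{iθ₃}=r₄ω₄e^{iθ₄}.
Eliminating the other unknown: ω₃ = r₂ω₂ sin(θ₄−θ₂) / [r₃ sin(θ₃−θ₄)].
Numerator sine = +0.92718; denominator sine = -0.92913.
Result = 0.1342·1.571·(+0.92718) / (0.3084·(-0.92913)) = -0.6821 rad/s; magnitude 0.6821 rad/s.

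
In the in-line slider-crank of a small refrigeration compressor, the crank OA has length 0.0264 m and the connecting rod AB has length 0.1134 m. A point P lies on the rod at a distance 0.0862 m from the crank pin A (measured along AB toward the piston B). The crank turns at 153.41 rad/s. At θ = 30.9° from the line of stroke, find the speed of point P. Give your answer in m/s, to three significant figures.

2.54

ω = 153.4 rad/s.  Crank-pin speed |V_A| = rω = 4.05 m/s, perpendicular to OA.
Rod angle: sinφ = −(r/L) sinθ ⇒ φ = -6.866°; ω_rod = −rω cosθ/√(L²−r²sin²θ) = -30.867 rad/s.
V_P = V_A + ω_rod × AP, with AP = 0.0862 m along the rod.
Components: V_Px = −rω sinθ − a·ω_rod·sinφ = -2.398 m/s;  V_Py = rω cosθ + a·ω_rod·cosφ = +0.83355 m/s.
|V_P| = √(V_Px² + V_Py²) = 2.5387 m/s.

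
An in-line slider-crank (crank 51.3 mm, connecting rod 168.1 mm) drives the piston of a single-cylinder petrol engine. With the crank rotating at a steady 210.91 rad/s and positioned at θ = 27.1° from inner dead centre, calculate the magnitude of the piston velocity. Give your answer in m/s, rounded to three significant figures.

ω = 210.9 rad/s
For an in-line slider-crank, x = r cosθ + √(L² − r² sin²θ), so v = −rω sinθ·[1 + r cosθ/√(L² − r² sin²θ)].
With r = 0.0513 m, L = 0.1681 m, θ = 27.1°: √(L² − r² sin²θ) = 0.16647 m.
v = −0.0513·210.9·0.45554·[1 + 0.0513·0.89021/0.16647] = -6.281 m/s.
|v| = 6.281 m/s.

6.28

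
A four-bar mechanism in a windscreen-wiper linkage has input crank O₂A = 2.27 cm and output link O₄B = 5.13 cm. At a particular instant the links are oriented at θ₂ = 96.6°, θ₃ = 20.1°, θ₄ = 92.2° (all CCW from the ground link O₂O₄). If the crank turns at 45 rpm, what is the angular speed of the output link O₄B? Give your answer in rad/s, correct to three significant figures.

2.13

ω₂ = 4.712 rad/s (from 45 rpm).
Differentiating the loop-closure r₂e^{iθ₂}+r₃e^{iθ₃}=r₁+r₄e^{iθ₄} gives r₂ω₂e^{iθ₂}+r₃ω₃e^{iθ₃}=r₄ω₄e^{iθ₄}.
Eliminating the other unknown: ω₄ = r₂ω₂ sin(θ₂−θ₃) / [r₄ sin(θ₄−θ₃)].
Numerator sine = +0.97237; denominator sine = +0.95159.
Result = 0.0227·4.712·(+0.97237) / (0.0513·(+0.95159)) = +2.1307 rad/s; magnitude 2.1307 rad/s.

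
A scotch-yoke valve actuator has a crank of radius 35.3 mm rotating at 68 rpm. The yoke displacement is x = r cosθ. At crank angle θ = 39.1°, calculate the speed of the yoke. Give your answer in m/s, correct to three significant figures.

ω = 7.121 rad/s (from 68 rpm).
x = r cosθ ⇒ ẋ = −rω sinθ.
|v| = rω|sinθ| = 0.0353·7.121·|sin 39.1°| = 0.15853 m/s.

0.159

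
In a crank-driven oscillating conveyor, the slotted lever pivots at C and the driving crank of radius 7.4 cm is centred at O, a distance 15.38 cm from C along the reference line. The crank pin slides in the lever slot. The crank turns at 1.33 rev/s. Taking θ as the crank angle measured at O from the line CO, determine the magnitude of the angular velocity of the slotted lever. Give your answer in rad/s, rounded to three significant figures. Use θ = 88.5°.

1.62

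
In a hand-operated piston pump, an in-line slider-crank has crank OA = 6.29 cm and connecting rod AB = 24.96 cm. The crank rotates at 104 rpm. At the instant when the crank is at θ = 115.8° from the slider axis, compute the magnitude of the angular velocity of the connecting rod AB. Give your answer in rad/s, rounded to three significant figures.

ω = 10.89 rad/s (converted from 104 rpm).
The rod makes angle φ with the slider axis where L sinφ = r sinθ; differentiating, L cosφ·φ̇ = r ω cosθ.
L cosφ = √(L² − r² sin²θ) = 0.24309 m.
|ω_rod| = r ω |cosθ| / √(L² − r² sin²θ) = 0.0629·10.89·0.43523/0.24309 = 1.2265 rad/s.

1.23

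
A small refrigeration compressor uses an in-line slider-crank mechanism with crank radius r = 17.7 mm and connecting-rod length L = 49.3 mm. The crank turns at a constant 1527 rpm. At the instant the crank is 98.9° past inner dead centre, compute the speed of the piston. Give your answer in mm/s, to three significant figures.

ω = 2π·1527/60 = 159.9 rad/s
For an in-line slider-crank, x = r cosθ + √(L² − r² sin²θ), so v = −rω sinθ·[1 + r cosθ/√(L² − r² sin²θ)].
With r = 0.0177 m, L = 0.0493 m, θ = 98.9°: √(L² − r² sin²θ) = 0.046094 m.
v = −0.0177·159.9·0.98796·[1 + 0.0177·-0.15471/0.046094] = -2.6302 m/s.
|v| = 2.6302 m/s = 2630.2 mm/s.

2630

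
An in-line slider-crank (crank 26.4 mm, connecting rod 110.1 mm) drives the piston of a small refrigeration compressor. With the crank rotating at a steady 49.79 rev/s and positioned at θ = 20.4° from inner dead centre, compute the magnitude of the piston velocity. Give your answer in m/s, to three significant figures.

3.53

ω = 2π·49.8 = 312.8 rad/s
For an in-line slider-crank, x = r cosθ + √(L² − r² sin²θ), so v = −rω sinθ·[1 + r cosθ/√(L² − r² sin²θ)].
With r = 0.0264 m, L = 0.1101 m, θ = 20.4°: √(L² − r² sin²θ) = 0.10971 m.
v = −0.0264·312.8·0.34857·[1 + 0.0264·0.93728/0.10971] = -3.5281 m/s.
|v| = 3.5281 m/s.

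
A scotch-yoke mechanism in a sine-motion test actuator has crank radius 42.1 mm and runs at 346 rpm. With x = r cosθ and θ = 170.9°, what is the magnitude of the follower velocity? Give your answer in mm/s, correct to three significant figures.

241

ω = 36.23 rad/s (from 346 rpm).
x = r cosθ ⇒ ẋ = −rω sinθ.
|v| = rω|sinθ| = 0.0421·36.23·|sin 170.9°| = 0.24126 m/s = 241.26 mm/s.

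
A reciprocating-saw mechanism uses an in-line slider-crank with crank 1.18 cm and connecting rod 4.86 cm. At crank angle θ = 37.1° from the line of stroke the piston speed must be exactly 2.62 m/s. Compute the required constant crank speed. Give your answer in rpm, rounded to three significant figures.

For an in-line slider-crank, |v_piston| = rω|sinθ|·[1 + r cosθ/√(L² − r² sin²θ)].
With r = 0.0118 m, L = 0.0486 m, θ = 37.1°: the bracketed kinematic factor |dx/dθ| = 0.0085113 m.
ω = v/|dx/dθ| = 2.62/0.0085113 = 307.83 rad/s.
N = 60ω/(2π) = 2939.5 rpm.

2940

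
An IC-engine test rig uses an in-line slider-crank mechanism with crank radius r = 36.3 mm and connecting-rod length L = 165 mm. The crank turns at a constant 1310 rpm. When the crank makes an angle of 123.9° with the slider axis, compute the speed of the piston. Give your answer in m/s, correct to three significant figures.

3.62

ω = 2π·1310/60 = 137.2 rad/s
For an in-line slider-crank, x = r cosθ + √(L² − r² sin²θ), so v = −rω sinθ·[1 + r cosθ/√(L² − r² sin²θ)].
With r = 0.0363 m, L = 0.165 m, θ = 123.9°: √(L² − r² sin²θ) = 0.16223 m.
v = −0.0363·137.2·0.83001·[1 + 0.0363·-0.55775/0.16223] = -3.6174 m/s.
|v| = 3.6174 m/s.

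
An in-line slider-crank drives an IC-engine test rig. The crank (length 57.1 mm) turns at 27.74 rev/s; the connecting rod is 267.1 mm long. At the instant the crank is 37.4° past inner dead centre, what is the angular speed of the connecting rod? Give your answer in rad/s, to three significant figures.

ω = 174.3 rad/s (converted from 27.74 rev/s).
The rod makes angle φ with the slider axis where L sinφ = r sinθ; differentiating, L cosφ·φ̇ = r ω cosθ.
L cosφ = √(L² − r² sin²θ) = 0.26484 m.
|ω_rod| = r ω |cosθ| / √(L² − r² sin²θ) = 0.0571·174.3·0.79441/0.26484 = 29.853 rad/s.

29.9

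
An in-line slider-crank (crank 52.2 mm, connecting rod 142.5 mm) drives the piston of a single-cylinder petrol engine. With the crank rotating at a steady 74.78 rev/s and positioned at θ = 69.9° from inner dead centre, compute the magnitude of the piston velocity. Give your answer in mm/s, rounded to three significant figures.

26100

ω = 2π·74.8 = 469.9 rad/s
For an in-line slider-crank, x = r cosθ + √(L² − r² sin²θ), so v = −rω sinθ·[1 + r cosθ/√(L² − r² sin²θ)].
With r = 0.0522 m, L = 0.1425 m, θ = 69.9°: √(L² − r² sin²θ) = 0.1338 m.
v = −0.0522·469.9·0.93909·[1 + 0.0522·0.34366/0.1338] = -26.121 m/s.
|v| = 26.121 m/s = 26121 mm/s.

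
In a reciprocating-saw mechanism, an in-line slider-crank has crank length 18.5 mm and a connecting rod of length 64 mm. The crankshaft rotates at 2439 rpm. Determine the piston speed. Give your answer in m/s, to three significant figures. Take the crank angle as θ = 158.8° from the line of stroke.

ω = 2π·2439/60 = 255.4 rad/s
For an in-line slider-crank, x = r cosθ + √(L² − r² sin²θ), so v = −rω sinθ·[1 + r cosθ/√(L² − r² sin²θ)].
With r = 0.0185 m, L = 0.064 m, θ = 158.8°: √(L² − r² sin²θ) = 0.063649 m.
v = −0.0185·255.4·0.36162·[1 + 0.0185·-0.93232/0.063649] = -1.2457 m/s.
|v| = 1.2457 m/s.

1.25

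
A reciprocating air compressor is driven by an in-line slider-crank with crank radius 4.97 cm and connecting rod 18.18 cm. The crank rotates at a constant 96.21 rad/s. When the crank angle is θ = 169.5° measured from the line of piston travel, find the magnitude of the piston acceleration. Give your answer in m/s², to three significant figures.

ω = 96.21 rad/s
x(θ) = r cosθ + √(L² − r² sin²θ); with ω constant, a = ω²·d²x/dθ².
d²x/dθ² = −r cosθ − r²(cos2θ)/√u − r⁴ sin²2θ/(4u^{3/2}),  u = L² − r² sin²θ = 0.0329692 m².
Substituting r = 0.0497 m, L = 0.1818 m, θ = 169.5°: d²x/dθ² = +0.036135 m.
a = ω²·d²x/dθ² = (96.21)²·(+0.036135) = +334.48 m/s²;  |a| = 334.48 m/s².

334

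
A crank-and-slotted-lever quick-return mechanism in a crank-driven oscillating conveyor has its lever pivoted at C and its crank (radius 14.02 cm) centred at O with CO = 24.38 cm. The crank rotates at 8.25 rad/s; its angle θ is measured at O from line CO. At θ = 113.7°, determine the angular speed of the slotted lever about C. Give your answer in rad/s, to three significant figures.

0.946

ω = 8.25 rad/s
Crank pin A relative to C: A = (d + r cosθ, r sinθ); lever angle φ = atan2(r sinθ, d + r cosθ).
Differentiating tanφ: φ̇ = rω(d cosθ + r)/(d² + r² + 2dr cosθ).
d² + r² + 2dr cosθ = |CA|² = 0.0516167 m²;  d cosθ + r = +0.042205 m.
|ω_lever| = |0.1402·8.25·+0.042205| / 0.0516167 = 0.94575 rad/s.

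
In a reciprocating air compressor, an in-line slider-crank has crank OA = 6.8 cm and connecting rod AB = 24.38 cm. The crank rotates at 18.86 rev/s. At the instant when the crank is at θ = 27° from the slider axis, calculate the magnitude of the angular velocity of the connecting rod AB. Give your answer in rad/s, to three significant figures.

29.7

ω = 118.5 rad/s (converted from 18.86 rev/s).
The rod makes angle φ with the slider axis where L sinφ = r sinθ; differentiating, L cosφ·φ̇ = r ω cosθ.
L cosφ = √(L² − r² sin²θ) = 0.24184 m.
|ω_rod| = r ω |cosθ| / √(L² − r² sin²θ) = 0.068·118.5·0.89101/0.24184 = 29.688 rad/s.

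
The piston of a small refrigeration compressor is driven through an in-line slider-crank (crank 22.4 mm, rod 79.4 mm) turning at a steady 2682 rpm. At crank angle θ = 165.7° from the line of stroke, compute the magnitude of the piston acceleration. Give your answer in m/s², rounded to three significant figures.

ω = 2π·2682/60 = 280.9 rad/s
x(θ) = r cosθ + √(L² − r² sin²θ); with ω constant, a = ω²·d²x/dθ².
d²x/dθ² = −r cosθ − r²(cos2θ)/√u − r⁴ sin²2θ/(4u^{3/2}),  u = L² − r² sin²θ = 0.00627375 m².
Substituting r = 0.0224 m, L = 0.0794 m, θ = 165.7°: d²x/dθ² = +0.016115 m.
a = ω²·d²x/dθ² = (280.9)²·(+0.016115) = +1271.2 m/s²;  |a| = 1271.2 m/s².

1270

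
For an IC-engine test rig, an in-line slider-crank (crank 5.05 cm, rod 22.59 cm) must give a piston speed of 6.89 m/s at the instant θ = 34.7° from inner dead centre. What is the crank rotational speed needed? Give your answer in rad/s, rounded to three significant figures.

202

For an in-line slider-crank, |v_piston| = rω|sinθ|·[1 + r cosθ/√(L² − r² sin²θ)].
With r = 0.0505 m, L = 0.2259 m, θ = 34.7°: the bracketed kinematic factor |dx/dθ| = 0.034076 m.
ω = v/|dx/dθ| = 6.89/0.034076 = 202.2 rad/s.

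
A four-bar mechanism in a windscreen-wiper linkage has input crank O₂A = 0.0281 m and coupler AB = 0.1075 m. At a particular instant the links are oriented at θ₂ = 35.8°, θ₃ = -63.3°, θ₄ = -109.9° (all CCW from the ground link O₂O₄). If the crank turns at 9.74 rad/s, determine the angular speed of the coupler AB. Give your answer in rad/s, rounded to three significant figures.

ω₂ = 9.74 rad/s
Differentiating the loop-closure r₂e^{iθ₂}+r₃e^{iθ₃}=r₁+r₄e^{iθ₄} gives r₂ω₂e^{iθ₂}+r₃ω₃e^{iθ₃}=r₄ω₄e^{iθ₄}.
Eliminating the other unknown: ω₃ = r₂ω₂ sin(θ₄−θ₂) / [r₃ sin(θ₃−θ₄)].
Numerator sine = -0.56353; denominator sine = +0.72657.
Result = 0.0281·9.74·(-0.56353) / (0.1075·(+0.72657)) = -1.9747 rad/s; magnitude 1.9747 rad/s.

1.97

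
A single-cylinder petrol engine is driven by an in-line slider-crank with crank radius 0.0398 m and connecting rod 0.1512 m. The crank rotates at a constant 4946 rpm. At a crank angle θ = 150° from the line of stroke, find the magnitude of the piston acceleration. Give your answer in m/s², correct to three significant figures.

7790

ω = 2π·4946/60 = 517.9 rad/s
x(θ) = r cosθ + √(L² − r² sin²θ); with ω constant, a = ω²·d²x/dθ².
d²x/dθ² = −r cosθ − r²(cos2θ)/√u − r⁴ sin²2θ/(4u^{3/2}),  u = L² − r² sin²θ = 0.0224654 m².
Substituting r = 0.0398 m, L = 0.1512 m, θ = 150°: d²x/dθ² = +0.029044 m.
a = ω²·d²x/dθ² = (517.9)²·(+0.029044) = +7791.5 m/s²;  |a| = 7791.5 m/s².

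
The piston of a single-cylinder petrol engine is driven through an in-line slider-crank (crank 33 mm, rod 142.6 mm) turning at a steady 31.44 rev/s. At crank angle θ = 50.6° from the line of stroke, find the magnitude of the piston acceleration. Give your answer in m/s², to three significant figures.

763

ω = 2π·31.4 = 197.5 rad/s
x(θ) = r cosθ + √(L² − r² sin²θ); with ω constant, a = ω²·d²x/dθ².
d²x/dθ² = −r cosθ − r²(cos2θ)/√u − r⁴ sin²2θ/(4u^{3/2}),  u = L² − r² sin²θ = 0.0196845 m².
Substituting r = 0.033 m, L = 0.1426 m, θ = 50.6°: d²x/dθ² = -0.019542 m.
a = ω²·d²x/dθ² = (197.5)²·(-0.019542) = -762.59 m/s²;  |a| = 762.59 m/s².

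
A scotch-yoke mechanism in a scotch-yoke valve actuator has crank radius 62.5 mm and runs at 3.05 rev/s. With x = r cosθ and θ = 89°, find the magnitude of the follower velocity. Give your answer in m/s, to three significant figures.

1.20

ω = 19.16 rad/s (from 3.05 rev/s).
x = r cosθ ⇒ ẋ = −rω sinθ.
|v| = rω|sinθ| = 0.0625·19.16·|sin 89°| = 1.1975 m/s.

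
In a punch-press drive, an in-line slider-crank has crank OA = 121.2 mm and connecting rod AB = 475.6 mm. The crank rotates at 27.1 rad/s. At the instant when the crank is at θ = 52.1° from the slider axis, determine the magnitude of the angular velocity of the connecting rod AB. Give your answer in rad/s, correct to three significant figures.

ω = 27.1 rad/s
The rod makes angle φ with the slider axis where L sinφ = r sinθ; differentiating, L cosφ·φ̇ = r ω cosθ.
L cosφ = √(L² − r² sin²θ) = 0.46589 m.
|ω_rod| = r ω |cosθ| / √(L² − r² sin²θ) = 0.1212·27.1·0.61429/0.46589 = 4.3308 rad/s.

4.33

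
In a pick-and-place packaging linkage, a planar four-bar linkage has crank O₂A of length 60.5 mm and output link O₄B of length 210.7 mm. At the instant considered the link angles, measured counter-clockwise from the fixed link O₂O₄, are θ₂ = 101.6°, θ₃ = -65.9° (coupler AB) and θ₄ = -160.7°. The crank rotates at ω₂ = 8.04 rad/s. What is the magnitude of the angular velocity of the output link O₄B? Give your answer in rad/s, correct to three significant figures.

ω₂ = 8.04 rad/s
Differentiating the loop-closure r₂e^{iθ₂}+r₃e^{iθ₃}=r₁+r₄e^{iθ₄} gives r₂ω₂e^{iθ₂}+r₃ω₃e^{iθ₃}=r₄ω₄e^{iθ₄}.
Eliminating the other unknown: ω₄ = r₂ω₂ sin(θ₂−θ₃) / [r₄ sin(θ₄−θ₃)].
Numerator sine = +0.21644; denominator sine = -0.99649.
Result = 0.0605·8.04·(+0.21644) / (0.2107·(-0.99649)) = -0.50143 rad/s; magnitude 0.50143 rad/s.

0.501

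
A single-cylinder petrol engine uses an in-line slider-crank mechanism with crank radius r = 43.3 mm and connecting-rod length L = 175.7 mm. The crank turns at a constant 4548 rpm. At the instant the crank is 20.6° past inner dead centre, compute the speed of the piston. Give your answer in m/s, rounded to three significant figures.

8.94

ω = 2π·4548/60 = 476.3 rad/s
For an in-line slider-crank, x = r cosθ + √(L² − r² sin²θ), so v = −rω sinθ·[1 + r cosθ/√(L² − r² sin²θ)].
With r = 0.0433 m, L = 0.1757 m, θ = 20.6°: √(L² − r² sin²θ) = 0.17504 m.
v = −0.0433·476.3·0.35184·[1 + 0.0433·0.93606/0.17504] = -8.9359 m/s.
|v| = 8.9359 m/s.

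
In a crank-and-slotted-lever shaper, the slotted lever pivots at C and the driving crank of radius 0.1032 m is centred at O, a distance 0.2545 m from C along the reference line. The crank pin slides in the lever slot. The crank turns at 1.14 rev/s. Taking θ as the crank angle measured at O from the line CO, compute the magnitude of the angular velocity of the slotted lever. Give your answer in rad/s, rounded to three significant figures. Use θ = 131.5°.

1.19

ω = 7.163 rad/s (from 1.14 rev/s).
Crank pin A relative to C: A = (d + r cosθ, r sinθ); lever angle φ = atan2(r sinθ, d + r cosθ).
Differentiating tanφ: φ̇ = rω(d cosθ + r)/(d² + r² + 2dr cosθ).
d² + r² + 2dr cosθ = |CA|² = 0.0406139 m²;  d cosθ + r = -0.065437 m.
|ω_lever| = |0.1032·7.163·-0.065437| / 0.0406139 = 1.191 rad/s.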